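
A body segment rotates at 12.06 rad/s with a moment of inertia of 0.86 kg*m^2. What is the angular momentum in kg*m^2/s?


L = I * omega
L = 0.86 * 12.06
L = 10.3716


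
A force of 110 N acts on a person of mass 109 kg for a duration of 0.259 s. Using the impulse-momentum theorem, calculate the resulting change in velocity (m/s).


J = F * dt = 110 * 0.259 = 28.4900 N*s
delta_v = J / m
delta_v = 28.4900 / 109
delta_v = 0.2614


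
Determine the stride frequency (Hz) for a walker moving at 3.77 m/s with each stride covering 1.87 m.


f = v / stride_length
f = 3.77 / 1.87
f = 2.0160


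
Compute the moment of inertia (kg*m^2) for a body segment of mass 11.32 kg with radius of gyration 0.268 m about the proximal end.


I = m * k^2
I = 11.32 * 0.268^2
k^2 = 0.0718
I = 0.8130


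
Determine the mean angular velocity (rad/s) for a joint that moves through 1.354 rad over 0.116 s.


omega = delta_theta / delta_t
omega = 1.354 / 0.116
omega = 11.6724


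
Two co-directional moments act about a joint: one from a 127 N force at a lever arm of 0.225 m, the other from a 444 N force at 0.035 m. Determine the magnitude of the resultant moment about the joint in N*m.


M = F1 * d1 + F2 * d2
M = 127 * 0.225 + 444 * 0.035
M = 28.5750 + 15.5400
M = 44.1150


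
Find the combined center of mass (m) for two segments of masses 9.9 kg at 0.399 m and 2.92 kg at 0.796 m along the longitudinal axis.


COM = (m1*x1 + m2*x2) / (m1 + m2)
COM = (9.9*0.399 + 2.92*0.796) / (9.9 + 2.92)
Numerator = 6.2744
Denominator = 12.8200
COM = 0.4894


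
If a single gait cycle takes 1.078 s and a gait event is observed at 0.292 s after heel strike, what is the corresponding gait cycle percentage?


pct = (event_time / cycle_time) * 100
pct = (0.292 / 1.078) * 100
ratio = 0.2709
pct = 27.0872


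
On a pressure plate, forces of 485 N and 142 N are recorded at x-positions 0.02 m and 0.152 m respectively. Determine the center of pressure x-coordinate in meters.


COP_x = (F1*x1 + F2*x2) / (F1 + F2)
COP_x = (485*0.02 + 142*0.152) / (485 + 142)
Numerator = 31.2840
Denominator = 627
COP_x = 0.0499


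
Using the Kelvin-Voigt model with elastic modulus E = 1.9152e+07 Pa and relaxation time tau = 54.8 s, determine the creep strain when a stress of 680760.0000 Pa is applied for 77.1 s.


epsilon(t) = (sigma/E) * (1 - exp(-t/tau))
sigma/E = 680760.0000 / 1.9152e+07 = 0.0355
exp(-t/tau) = exp(-77.1 / 54.8) = 0.2449
epsilon = 0.0355 * (1 - 0.2449)
epsilon = 0.0268


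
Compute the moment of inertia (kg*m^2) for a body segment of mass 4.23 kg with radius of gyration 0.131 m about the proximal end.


I = m * k^2
I = 4.23 * 0.131^2
k^2 = 0.0172
I = 0.0726


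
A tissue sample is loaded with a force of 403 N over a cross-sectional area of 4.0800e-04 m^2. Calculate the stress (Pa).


stress = F / A
stress = 403 / 4.0800e-04
stress = 987745.0980


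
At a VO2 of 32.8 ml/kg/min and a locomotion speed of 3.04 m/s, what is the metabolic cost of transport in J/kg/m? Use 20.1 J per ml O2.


Power per kg = VO2 * 20.1 / 60
Power per kg = 32.8 * 20.1 / 60 = 10.9880 W/kg
Cost = power_per_kg / speed
Cost = 10.9880 / 3.04
Cost = 3.6145


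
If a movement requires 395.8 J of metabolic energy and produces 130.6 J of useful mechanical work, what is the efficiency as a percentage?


eta = (W_mech / E_meta) * 100
eta = (130.6 / 395.8) * 100
ratio = 0.3300
eta = 32.9965


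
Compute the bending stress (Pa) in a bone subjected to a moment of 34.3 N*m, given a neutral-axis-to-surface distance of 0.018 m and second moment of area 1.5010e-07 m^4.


sigma = M * c / I
sigma = 34.3 * 0.018 / 1.5010e-07
M * c = 0.6174
sigma = 4.1133e+06


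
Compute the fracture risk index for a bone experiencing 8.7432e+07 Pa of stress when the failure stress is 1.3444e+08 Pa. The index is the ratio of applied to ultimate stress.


FRI = applied / ultimate
FRI = 8.7432e+07 / 1.3444e+08
FRI = 0.6503


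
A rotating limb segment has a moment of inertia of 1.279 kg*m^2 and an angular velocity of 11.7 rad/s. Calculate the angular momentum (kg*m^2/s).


L = I * omega
L = 1.279 * 11.7
L = 14.9643


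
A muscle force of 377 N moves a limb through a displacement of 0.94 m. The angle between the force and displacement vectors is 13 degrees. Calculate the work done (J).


W = F * d * cos(theta)
theta = 13 deg = 0.2269 rad
cos(theta) = 0.9744
W = 377 * 0.94 * 0.9744
W = 345.2973


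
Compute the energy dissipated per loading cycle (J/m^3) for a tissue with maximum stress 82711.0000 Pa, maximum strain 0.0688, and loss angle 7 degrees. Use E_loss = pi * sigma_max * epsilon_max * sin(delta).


E_loss = pi * sigma_max * epsilon_max * sin(delta)
delta = 7 deg = 0.1222 rad
sin(delta) = 0.1219
E_loss = pi * 82711.0000 * 0.0688 * 0.1219
E_loss = 2178.6931


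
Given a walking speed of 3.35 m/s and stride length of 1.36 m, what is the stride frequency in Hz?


f = v / stride_length
f = 3.35 / 1.36
f = 2.4632


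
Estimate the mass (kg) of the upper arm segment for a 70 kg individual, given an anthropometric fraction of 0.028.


m_segment = body_mass * fraction
m_segment = 70 * 0.028
m_segment = 1.9600


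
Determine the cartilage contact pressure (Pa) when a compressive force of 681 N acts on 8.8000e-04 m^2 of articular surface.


P = F / A
P = 681 / 8.8000e-04
P = 773863.6364


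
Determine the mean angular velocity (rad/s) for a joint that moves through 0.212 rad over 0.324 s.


omega = delta_theta / delta_t
omega = 0.212 / 0.324
omega = 0.6543


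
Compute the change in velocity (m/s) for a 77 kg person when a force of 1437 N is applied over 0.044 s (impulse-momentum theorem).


J = F * dt = 1437 * 0.044 = 63.2280 N*s
delta_v = J / m
delta_v = 63.2280 / 77
delta_v = 0.8211


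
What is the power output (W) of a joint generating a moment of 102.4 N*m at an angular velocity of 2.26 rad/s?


P = M * omega
P = 102.4 * 2.26
P = 231.4240


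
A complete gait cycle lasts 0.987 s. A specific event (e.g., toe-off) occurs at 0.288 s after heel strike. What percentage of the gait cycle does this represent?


pct = (event_time / cycle_time) * 100
pct = (0.288 / 0.987) * 100
ratio = 0.2918
pct = 29.1793


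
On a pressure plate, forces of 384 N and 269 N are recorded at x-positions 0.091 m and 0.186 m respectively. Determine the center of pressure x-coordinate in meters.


COP_x = (F1*x1 + F2*x2) / (F1 + F2)
COP_x = (384*0.091 + 269*0.186) / (384 + 269)
Numerator = 84.9780
Denominator = 653
COP_x = 0.1301


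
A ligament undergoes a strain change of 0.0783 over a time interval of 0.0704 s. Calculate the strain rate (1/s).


strain_rate = delta_strain / delta_t
strain_rate = 0.0783 / 0.0704
strain_rate = 1.1122


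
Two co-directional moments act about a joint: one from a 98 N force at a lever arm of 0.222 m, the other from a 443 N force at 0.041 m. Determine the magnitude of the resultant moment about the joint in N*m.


M = F1 * d1 + F2 * d2
M = 98 * 0.222 + 443 * 0.041
M = 21.7560 + 18.1630
M = 39.9190


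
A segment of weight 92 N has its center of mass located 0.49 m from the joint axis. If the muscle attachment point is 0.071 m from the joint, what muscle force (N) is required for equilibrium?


F_muscle = W * d_load / d_muscle
F_muscle = 92 * 0.49 / 0.071
Numerator = 45.0800
F_muscle = 634.9296


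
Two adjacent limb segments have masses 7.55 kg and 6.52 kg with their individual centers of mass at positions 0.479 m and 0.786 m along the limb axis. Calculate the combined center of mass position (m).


COM = (m1*x1 + m2*x2) / (m1 + m2)
COM = (7.55*0.479 + 6.52*0.786) / (7.55 + 6.52)
Numerator = 8.7412
Denominator = 14.0700
COM = 0.6213


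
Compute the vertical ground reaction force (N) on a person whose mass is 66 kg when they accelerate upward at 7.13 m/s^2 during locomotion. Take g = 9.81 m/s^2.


GRF = m * (g + a)
GRF = 66 * (9.81 + 7.13)
GRF = 66 * 16.9400
GRF = 1118.0400


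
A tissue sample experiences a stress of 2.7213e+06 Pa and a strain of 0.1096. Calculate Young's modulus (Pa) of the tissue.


E = stress / strain
E = 2.7213e+06 / 0.1096
E = 2.4829e+07


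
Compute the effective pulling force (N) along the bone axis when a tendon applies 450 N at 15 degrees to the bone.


F_eff = F_tendon * cos(theta)
theta = 15 deg = 0.2618 rad
cos(theta) = 0.9659
F_eff = 450 * 0.9659
F_eff = 434.6666


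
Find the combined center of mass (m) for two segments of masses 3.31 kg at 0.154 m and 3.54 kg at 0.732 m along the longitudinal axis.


COM = (m1*x1 + m2*x2) / (m1 + m2)
COM = (3.31*0.154 + 3.54*0.732) / (3.31 + 3.54)
Numerator = 3.1010
Denominator = 6.8500
COM = 0.4527


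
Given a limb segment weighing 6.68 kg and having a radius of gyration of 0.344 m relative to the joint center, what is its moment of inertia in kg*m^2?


I = m * k^2
I = 6.68 * 0.344^2
k^2 = 0.1183
I = 0.7905


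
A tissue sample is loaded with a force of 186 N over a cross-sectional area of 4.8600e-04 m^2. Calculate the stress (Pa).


stress = F / A
stress = 186 / 4.8600e-04
stress = 382716.0494


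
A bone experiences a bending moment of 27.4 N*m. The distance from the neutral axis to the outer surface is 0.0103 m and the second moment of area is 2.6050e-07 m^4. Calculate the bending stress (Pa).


sigma = M * c / I
sigma = 27.4 * 0.0103 / 2.6050e-07
M * c = 0.2822
sigma = 1.0834e+06


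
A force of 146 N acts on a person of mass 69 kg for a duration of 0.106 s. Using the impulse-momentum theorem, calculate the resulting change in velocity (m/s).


J = F * dt = 146 * 0.106 = 15.4760 N*s
delta_v = J / m
delta_v = 15.4760 / 69
delta_v = 0.2243


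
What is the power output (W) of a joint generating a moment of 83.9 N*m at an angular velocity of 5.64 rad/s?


P = M * omega
P = 83.9 * 5.64
P = 473.1960


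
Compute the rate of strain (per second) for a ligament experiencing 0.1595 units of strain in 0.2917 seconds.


strain_rate = delta_strain / delta_t
strain_rate = 0.1595 / 0.2917
strain_rate = 0.5468


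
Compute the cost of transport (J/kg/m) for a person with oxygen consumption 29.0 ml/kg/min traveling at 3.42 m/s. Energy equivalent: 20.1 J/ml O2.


Power per kg = VO2 * 20.1 / 60
Power per kg = 29.0 * 20.1 / 60 = 9.7150 W/kg
Cost = power_per_kg / speed
Cost = 9.7150 / 3.42
Cost = 2.8406


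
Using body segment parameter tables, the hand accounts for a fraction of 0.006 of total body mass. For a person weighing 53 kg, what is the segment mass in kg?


m_segment = body_mass * fraction
m_segment = 53 * 0.006
m_segment = 0.3180


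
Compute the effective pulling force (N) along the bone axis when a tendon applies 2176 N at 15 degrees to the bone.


F_eff = F_tendon * cos(theta)
theta = 15 deg = 0.2618 rad
cos(theta) = 0.9659
F_eff = 2176 * 0.9659
F_eff = 2101.8546


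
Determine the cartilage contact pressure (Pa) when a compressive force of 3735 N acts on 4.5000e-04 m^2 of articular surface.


P = F / A
P = 3735 / 4.5000e-04
P = 8.3000e+06


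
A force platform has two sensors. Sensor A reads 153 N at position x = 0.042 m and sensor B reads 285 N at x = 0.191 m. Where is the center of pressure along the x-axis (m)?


COP_x = (F1*x1 + F2*x2) / (F1 + F2)
COP_x = (153*0.042 + 285*0.191) / (153 + 285)
Numerator = 60.8610
Denominator = 438
COP_x = 0.1390


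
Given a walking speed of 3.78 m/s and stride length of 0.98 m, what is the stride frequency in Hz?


f = v / stride_length
f = 3.78 / 0.98
f = 3.8571


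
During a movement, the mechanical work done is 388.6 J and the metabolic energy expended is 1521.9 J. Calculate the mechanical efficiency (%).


eta = (W_mech / E_meta) * 100
eta = (388.6 / 1521.9) * 100
ratio = 0.2553
eta = 25.5339


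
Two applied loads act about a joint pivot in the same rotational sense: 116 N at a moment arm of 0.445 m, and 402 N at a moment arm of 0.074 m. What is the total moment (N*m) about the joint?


M = F1 * d1 + F2 * d2
M = 116 * 0.445 + 402 * 0.074
M = 51.6200 + 29.7480
M = 81.3680


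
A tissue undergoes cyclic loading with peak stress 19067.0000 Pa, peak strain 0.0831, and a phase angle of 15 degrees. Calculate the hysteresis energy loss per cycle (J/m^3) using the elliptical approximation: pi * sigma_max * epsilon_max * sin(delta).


E_loss = pi * sigma_max * epsilon_max * sin(delta)
delta = 15 deg = 0.2618 rad
sin(delta) = 0.2588
E_loss = pi * 19067.0000 * 0.0831 * 0.2588
E_loss = 1288.3370


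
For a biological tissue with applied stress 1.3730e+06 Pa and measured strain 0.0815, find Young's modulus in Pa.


E = stress / strain
E = 1.3730e+06 / 0.0815
E = 1.6847e+07


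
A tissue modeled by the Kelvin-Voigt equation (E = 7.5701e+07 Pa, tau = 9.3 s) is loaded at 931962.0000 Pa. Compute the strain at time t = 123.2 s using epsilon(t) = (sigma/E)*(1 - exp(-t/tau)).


epsilon(t) = (sigma/E) * (1 - exp(-t/tau))
sigma/E = 931962.0000 / 7.5701e+07 = 0.0123
exp(-t/tau) = exp(-123.2 / 9.3) = 1.7651e-06
epsilon = 0.0123 * (1 - 1.7651e-06)
epsilon = 0.0123


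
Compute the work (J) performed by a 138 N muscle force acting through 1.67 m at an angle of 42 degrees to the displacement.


W = F * d * cos(theta)
theta = 42 deg = 0.7330 rad
cos(theta) = 0.7431
W = 138 * 1.67 * 0.7431
W = 171.2652


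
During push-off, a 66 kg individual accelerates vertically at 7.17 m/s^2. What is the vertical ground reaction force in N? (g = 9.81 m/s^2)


GRF = m * (g + a)
GRF = 66 * (9.81 + 7.17)
GRF = 66 * 16.9800
GRF = 1120.6800


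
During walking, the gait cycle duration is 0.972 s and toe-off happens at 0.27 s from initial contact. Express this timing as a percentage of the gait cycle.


pct = (event_time / cycle_time) * 100
pct = (0.27 / 0.972) * 100
ratio = 0.2778
pct = 27.7778


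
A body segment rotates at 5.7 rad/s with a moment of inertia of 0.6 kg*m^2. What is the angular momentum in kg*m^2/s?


L = I * omega
L = 0.6 * 5.7
L = 3.4200


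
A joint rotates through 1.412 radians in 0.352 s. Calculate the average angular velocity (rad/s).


omega = delta_theta / delta_t
omega = 1.412 / 0.352
omega = 4.0114


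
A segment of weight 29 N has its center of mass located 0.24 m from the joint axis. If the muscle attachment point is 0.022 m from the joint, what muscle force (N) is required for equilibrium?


F_muscle = W * d_load / d_muscle
F_muscle = 29 * 0.24 / 0.022
Numerator = 6.9600
F_muscle = 316.3636


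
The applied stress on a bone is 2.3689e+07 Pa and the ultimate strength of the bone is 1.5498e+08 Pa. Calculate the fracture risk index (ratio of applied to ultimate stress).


FRI = applied / ultimate
FRI = 2.3689e+07 / 1.5498e+08
FRI = 0.1529


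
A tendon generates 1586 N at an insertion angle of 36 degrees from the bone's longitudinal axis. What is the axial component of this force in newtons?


F_eff = F_tendon * cos(theta)
theta = 36 deg = 0.6283 rad
cos(theta) = 0.8090
F_eff = 1586 * 0.8090
F_eff = 1283.1010


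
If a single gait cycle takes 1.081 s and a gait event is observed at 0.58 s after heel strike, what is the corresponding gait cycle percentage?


pct = (event_time / cycle_time) * 100
pct = (0.58 / 1.081) * 100
ratio = 0.5365
pct = 53.6540


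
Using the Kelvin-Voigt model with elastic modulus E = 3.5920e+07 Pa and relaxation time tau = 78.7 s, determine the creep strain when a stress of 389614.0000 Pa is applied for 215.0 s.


epsilon(t) = (sigma/E) * (1 - exp(-t/tau))
sigma/E = 389614.0000 / 3.5920e+07 = 0.0108
exp(-t/tau) = exp(-215.0 / 78.7) = 0.0651
epsilon = 0.0108 * (1 - 0.0651)
epsilon = 0.0101


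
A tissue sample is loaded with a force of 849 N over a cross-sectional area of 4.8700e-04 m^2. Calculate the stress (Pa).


stress = F / A
stress = 849 / 4.8700e-04
stress = 1.7433e+06


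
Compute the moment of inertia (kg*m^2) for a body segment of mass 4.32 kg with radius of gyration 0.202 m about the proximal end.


I = m * k^2
I = 4.32 * 0.202^2
k^2 = 0.0408
I = 0.1763


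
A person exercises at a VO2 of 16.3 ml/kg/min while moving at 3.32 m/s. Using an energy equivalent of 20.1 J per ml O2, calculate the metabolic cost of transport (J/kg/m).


Power per kg = VO2 * 20.1 / 60
Power per kg = 16.3 * 20.1 / 60 = 5.4605 W/kg
Cost = power_per_kg / speed
Cost = 5.4605 / 3.32
Cost = 1.6447


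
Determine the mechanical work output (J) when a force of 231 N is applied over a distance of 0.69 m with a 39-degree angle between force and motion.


W = F * d * cos(theta)
theta = 39 deg = 0.6807 rad
cos(theta) = 0.7771
W = 231 * 0.69 * 0.7771
W = 123.8693


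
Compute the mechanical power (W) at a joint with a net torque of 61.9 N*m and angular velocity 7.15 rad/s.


P = M * omega
P = 61.9 * 7.15
P = 442.5850


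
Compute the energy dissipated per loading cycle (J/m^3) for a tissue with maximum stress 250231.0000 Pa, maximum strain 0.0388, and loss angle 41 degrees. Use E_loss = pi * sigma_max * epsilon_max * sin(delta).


E_loss = pi * sigma_max * epsilon_max * sin(delta)
delta = 41 deg = 0.7156 rad
sin(delta) = 0.6561
E_loss = pi * 250231.0000 * 0.0388 * 0.6561
E_loss = 20010.8542


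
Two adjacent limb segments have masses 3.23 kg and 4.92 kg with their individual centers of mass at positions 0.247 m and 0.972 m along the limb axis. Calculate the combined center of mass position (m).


COM = (m1*x1 + m2*x2) / (m1 + m2)
COM = (3.23*0.247 + 4.92*0.972) / (3.23 + 4.92)
Numerator = 5.5800
Denominator = 8.1500
COM = 0.6847


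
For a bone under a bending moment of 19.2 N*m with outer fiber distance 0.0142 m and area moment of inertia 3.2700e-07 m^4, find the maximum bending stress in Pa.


sigma = M * c / I
sigma = 19.2 * 0.0142 / 3.2700e-07
M * c = 0.2726
sigma = 833761.4679


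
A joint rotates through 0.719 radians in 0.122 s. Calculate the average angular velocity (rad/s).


omega = delta_theta / delta_t
omega = 0.719 / 0.122
omega = 5.8934


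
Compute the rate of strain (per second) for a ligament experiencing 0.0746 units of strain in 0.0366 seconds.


strain_rate = delta_strain / delta_t
strain_rate = 0.0746 / 0.0366
strain_rate = 2.0383


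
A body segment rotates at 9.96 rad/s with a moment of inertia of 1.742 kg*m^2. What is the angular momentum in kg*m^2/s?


L = I * omega
L = 1.742 * 9.96
L = 17.3503


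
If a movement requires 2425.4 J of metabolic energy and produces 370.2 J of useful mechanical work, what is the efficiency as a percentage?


eta = (W_mech / E_meta) * 100
eta = (370.2 / 2425.4) * 100
ratio = 0.1526
eta = 15.2635


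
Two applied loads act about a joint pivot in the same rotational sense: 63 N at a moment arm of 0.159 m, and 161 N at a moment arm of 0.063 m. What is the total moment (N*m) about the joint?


M = F1 * d1 + F2 * d2
M = 63 * 0.159 + 161 * 0.063
M = 10.0170 + 10.1430
M = 20.1600


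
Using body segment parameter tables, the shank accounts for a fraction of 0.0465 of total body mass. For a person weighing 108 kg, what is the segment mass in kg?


m_segment = body_mass * fraction
m_segment = 108 * 0.0465
m_segment = 5.0220


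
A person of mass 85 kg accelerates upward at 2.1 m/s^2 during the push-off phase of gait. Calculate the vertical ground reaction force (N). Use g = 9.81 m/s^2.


GRF = m * (g + a)
GRF = 85 * (9.81 + 2.1)
GRF = 85 * 11.9100
GRF = 1012.3500


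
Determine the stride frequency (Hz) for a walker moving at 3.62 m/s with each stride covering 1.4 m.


f = v / stride_length
f = 3.62 / 1.4
f = 2.5857


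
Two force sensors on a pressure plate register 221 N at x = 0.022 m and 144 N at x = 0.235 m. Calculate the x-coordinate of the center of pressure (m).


COP_x = (F1*x1 + F2*x2) / (F1 + F2)
COP_x = (221*0.022 + 144*0.235) / (221 + 144)
Numerator = 38.7020
Denominator = 365
COP_x = 0.1060


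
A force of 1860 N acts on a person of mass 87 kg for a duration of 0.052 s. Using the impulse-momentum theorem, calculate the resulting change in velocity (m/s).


J = F * dt = 1860 * 0.052 = 96.7200 N*s
delta_v = J / m
delta_v = 96.7200 / 87
delta_v = 1.1117


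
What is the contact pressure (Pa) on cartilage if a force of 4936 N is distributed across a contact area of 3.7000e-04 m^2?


P = F / A
P = 4936 / 3.7000e-04
P = 1.3341e+07


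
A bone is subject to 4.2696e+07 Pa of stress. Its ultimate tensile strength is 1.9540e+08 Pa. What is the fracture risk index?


FRI = applied / ultimate
FRI = 4.2696e+07 / 1.9540e+08
FRI = 0.2185


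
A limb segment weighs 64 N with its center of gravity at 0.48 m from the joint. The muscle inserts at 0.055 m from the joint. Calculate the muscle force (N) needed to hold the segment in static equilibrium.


F_muscle = W * d_load / d_muscle
F_muscle = 64 * 0.48 / 0.055
Numerator = 30.7200
F_muscle = 558.5455


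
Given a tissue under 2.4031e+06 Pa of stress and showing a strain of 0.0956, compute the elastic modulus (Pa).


E = stress / strain
E = 2.4031e+06 / 0.0956
E = 2.5137e+07


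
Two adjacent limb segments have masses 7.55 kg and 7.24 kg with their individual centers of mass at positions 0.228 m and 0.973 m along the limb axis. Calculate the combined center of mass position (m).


COM = (m1*x1 + m2*x2) / (m1 + m2)
COM = (7.55*0.228 + 7.24*0.973) / (7.55 + 7.24)
Numerator = 8.7659
Denominator = 14.7900
COM = 0.5927


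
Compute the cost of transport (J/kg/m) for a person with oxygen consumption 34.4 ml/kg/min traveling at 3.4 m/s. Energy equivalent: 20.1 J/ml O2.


Power per kg = VO2 * 20.1 / 60
Power per kg = 34.4 * 20.1 / 60 = 11.5240 W/kg
Cost = power_per_kg / speed
Cost = 11.5240 / 3.4
Cost = 3.3894


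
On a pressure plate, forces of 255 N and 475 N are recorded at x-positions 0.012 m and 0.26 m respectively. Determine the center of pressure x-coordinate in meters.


COP_x = (F1*x1 + F2*x2) / (F1 + F2)
COP_x = (255*0.012 + 475*0.26) / (255 + 475)
Numerator = 126.5600
Denominator = 730
COP_x = 0.1734


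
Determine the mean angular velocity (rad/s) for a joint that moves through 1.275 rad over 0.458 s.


omega = delta_theta / delta_t
omega = 1.275 / 0.458
omega = 2.7838


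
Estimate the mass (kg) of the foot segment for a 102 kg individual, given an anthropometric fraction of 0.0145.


m_segment = body_mass * fraction
m_segment = 102 * 0.0145
m_segment = 1.4790


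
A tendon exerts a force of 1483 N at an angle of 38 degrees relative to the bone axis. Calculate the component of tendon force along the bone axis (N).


F_eff = F_tendon * cos(theta)
theta = 38 deg = 0.6632 rad
cos(theta) = 0.7880
F_eff = 1483 * 0.7880
F_eff = 1168.6199


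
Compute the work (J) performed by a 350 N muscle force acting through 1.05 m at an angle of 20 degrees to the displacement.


W = F * d * cos(theta)
theta = 20 deg = 0.3491 rad
cos(theta) = 0.9397
W = 350 * 1.05 * 0.9397
W = 345.3370


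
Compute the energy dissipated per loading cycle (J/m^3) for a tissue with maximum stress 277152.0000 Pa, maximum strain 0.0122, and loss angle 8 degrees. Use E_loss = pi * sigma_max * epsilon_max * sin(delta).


E_loss = pi * sigma_max * epsilon_max * sin(delta)
delta = 8 deg = 0.1396 rad
sin(delta) = 0.1392
E_loss = pi * 277152.0000 * 0.0122 * 0.1392
E_loss = 1478.3696


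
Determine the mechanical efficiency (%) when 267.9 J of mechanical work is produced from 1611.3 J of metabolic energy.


eta = (W_mech / E_meta) * 100
eta = (267.9 / 1611.3) * 100
ratio = 0.1663
eta = 16.6263


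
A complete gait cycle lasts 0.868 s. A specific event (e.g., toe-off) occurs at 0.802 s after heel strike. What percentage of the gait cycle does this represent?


pct = (event_time / cycle_time) * 100
pct = (0.802 / 0.868) * 100
ratio = 0.9240
pct = 92.3963


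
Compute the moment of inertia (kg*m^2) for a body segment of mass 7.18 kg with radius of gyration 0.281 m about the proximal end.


I = m * k^2
I = 7.18 * 0.281^2
k^2 = 0.0790
I = 0.5669


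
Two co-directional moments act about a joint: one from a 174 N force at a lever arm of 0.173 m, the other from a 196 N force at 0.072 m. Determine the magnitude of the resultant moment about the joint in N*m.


M = F1 * d1 + F2 * d2
M = 174 * 0.173 + 196 * 0.072
M = 30.1020 + 14.1120
M = 44.2140


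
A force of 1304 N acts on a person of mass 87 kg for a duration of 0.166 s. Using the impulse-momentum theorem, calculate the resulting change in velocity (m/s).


J = F * dt = 1304 * 0.166 = 216.4640 N*s
delta_v = J / m
delta_v = 216.4640 / 87
delta_v = 2.4881


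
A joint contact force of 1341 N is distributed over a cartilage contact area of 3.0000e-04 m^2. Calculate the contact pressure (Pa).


P = F / A
P = 1341 / 3.0000e-04
P = 4.4700e+06


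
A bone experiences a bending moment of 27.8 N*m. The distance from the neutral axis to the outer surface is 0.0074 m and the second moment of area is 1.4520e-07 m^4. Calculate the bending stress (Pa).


sigma = M * c / I
sigma = 27.8 * 0.0074 / 1.4520e-07
M * c = 0.2057
sigma = 1.4168e+06


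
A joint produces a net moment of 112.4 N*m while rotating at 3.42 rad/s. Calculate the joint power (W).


P = M * omega
P = 112.4 * 3.42
P = 384.4080


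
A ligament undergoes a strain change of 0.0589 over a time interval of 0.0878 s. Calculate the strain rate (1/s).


strain_rate = delta_strain / delta_t
strain_rate = 0.0589 / 0.0878
strain_rate = 0.6708


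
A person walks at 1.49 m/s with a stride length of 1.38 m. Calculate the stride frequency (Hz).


f = v / stride_length
f = 1.49 / 1.38
f = 1.0797


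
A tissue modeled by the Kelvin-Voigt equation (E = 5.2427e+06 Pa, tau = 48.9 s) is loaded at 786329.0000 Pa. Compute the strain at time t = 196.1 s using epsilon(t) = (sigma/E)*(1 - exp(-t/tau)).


epsilon(t) = (sigma/E) * (1 - exp(-t/tau))
sigma/E = 786329.0000 / 5.2427e+06 = 0.1500
exp(-t/tau) = exp(-196.1 / 48.9) = 0.0181
epsilon = 0.1500 * (1 - 0.0181)
epsilon = 0.1473


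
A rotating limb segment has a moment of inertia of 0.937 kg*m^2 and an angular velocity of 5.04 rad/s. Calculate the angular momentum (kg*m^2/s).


L = I * omega
L = 0.937 * 5.04
L = 4.7225


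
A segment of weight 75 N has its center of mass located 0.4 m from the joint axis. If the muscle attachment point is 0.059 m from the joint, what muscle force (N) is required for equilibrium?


F_muscle = W * d_load / d_muscle
F_muscle = 75 * 0.4 / 0.059
Numerator = 30.0000
F_muscle = 508.4746


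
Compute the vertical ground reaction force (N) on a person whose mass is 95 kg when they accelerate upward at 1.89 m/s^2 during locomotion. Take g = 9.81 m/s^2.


GRF = m * (g + a)
GRF = 95 * (9.81 + 1.89)
GRF = 95 * 11.7000
GRF = 1111.5000


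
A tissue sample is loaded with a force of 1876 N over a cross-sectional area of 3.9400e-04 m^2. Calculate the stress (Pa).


stress = F / A
stress = 1876 / 3.9400e-04
stress = 4.7614e+06


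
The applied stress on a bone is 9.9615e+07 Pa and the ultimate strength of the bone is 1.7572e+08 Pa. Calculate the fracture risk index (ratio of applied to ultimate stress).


FRI = applied / ultimate
FRI = 9.9615e+07 / 1.7572e+08
FRI = 0.5669


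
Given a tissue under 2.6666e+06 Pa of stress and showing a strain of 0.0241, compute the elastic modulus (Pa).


E = stress / strain
E = 2.6666e+06 / 0.0241
E = 1.1065e+08


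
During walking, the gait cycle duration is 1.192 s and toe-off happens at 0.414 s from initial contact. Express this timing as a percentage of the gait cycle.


pct = (event_time / cycle_time) * 100
pct = (0.414 / 1.192) * 100
ratio = 0.3473
pct = 34.7315


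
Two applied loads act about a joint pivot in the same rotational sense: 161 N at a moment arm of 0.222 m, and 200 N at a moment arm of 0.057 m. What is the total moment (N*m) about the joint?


M = F1 * d1 + F2 * d2
M = 161 * 0.222 + 200 * 0.057
M = 35.7420 + 11.4000
M = 47.1420


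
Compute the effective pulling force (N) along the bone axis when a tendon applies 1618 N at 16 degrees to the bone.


F_eff = F_tendon * cos(theta)
theta = 16 deg = 0.2793 rad
cos(theta) = 0.9613
F_eff = 1618 * 0.9613
F_eff = 1555.3214


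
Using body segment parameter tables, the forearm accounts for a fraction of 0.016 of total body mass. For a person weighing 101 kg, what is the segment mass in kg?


m_segment = body_mass * fraction
m_segment = 101 * 0.016
m_segment = 1.6160


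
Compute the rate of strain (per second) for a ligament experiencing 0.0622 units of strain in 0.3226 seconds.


strain_rate = delta_strain / delta_t
strain_rate = 0.0622 / 0.3226
strain_rate = 0.1928


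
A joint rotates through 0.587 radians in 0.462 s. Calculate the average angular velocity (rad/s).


omega = delta_theta / delta_t
omega = 0.587 / 0.462
omega = 1.2706


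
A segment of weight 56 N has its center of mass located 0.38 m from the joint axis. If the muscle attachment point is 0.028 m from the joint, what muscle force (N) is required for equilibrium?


F_muscle = W * d_load / d_muscle
F_muscle = 56 * 0.38 / 0.028
Numerator = 21.2800
F_muscle = 760.0000


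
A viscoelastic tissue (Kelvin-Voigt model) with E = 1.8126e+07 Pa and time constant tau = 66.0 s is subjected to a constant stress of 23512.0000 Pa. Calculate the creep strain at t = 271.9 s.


epsilon(t) = (sigma/E) * (1 - exp(-t/tau))
sigma/E = 23512.0000 / 1.8126e+07 = 0.0013
exp(-t/tau) = exp(-271.9 / 66.0) = 0.0162
epsilon = 0.0013 * (1 - 0.0162)
epsilon = 0.0013


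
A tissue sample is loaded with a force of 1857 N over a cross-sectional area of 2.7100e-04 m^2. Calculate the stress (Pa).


stress = F / A
stress = 1857 / 2.7100e-04
stress = 6.8524e+06


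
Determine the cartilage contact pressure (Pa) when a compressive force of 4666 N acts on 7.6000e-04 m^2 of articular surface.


P = F / A
P = 4666 / 7.6000e-04
P = 6.1395e+06


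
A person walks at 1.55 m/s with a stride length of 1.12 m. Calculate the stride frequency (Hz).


f = v / stride_length
f = 1.55 / 1.12
f = 1.3839


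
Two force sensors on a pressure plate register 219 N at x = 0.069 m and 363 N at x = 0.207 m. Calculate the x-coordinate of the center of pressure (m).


COP_x = (F1*x1 + F2*x2) / (F1 + F2)
COP_x = (219*0.069 + 363*0.207) / (219 + 363)
Numerator = 90.2520
Denominator = 582
COP_x = 0.1551


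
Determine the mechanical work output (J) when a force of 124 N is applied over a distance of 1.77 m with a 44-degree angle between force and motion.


W = F * d * cos(theta)
theta = 44 deg = 0.7679 rad
cos(theta) = 0.7193
W = 124 * 1.77 * 0.7193
W = 157.8807


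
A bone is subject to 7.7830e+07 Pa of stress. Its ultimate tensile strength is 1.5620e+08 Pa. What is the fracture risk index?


FRI = applied / ultimate
FRI = 7.7830e+07 / 1.5620e+08
FRI = 0.4983


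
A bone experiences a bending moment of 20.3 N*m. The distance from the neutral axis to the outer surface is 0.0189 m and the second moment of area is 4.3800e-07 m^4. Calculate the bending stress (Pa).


sigma = M * c / I
sigma = 20.3 * 0.0189 / 4.3800e-07
M * c = 0.3837
sigma = 875958.9041


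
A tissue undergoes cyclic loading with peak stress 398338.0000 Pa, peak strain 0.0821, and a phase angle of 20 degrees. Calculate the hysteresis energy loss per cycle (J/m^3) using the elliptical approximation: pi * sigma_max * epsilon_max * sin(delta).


E_loss = pi * sigma_max * epsilon_max * sin(delta)
delta = 20 deg = 0.3491 rad
sin(delta) = 0.3420
E_loss = pi * 398338.0000 * 0.0821 * 0.3420
E_loss = 35139.5708


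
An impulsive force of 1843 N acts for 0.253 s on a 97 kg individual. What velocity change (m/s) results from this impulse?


J = F * dt = 1843 * 0.253 = 466.2790 N*s
delta_v = J / m
delta_v = 466.2790 / 97
delta_v = 4.8070


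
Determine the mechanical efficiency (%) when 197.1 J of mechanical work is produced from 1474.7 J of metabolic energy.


eta = (W_mech / E_meta) * 100
eta = (197.1 / 1474.7) * 100
ratio = 0.1337
eta = 13.3654


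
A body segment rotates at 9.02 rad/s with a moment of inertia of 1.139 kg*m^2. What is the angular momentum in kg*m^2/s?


L = I * omega
L = 1.139 * 9.02
L = 10.2738


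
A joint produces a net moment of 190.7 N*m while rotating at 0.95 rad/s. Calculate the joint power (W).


P = M * omega
P = 190.7 * 0.95
P = 181.1650


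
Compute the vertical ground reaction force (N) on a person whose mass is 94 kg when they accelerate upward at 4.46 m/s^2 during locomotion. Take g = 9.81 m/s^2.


GRF = m * (g + a)
GRF = 94 * (9.81 + 4.46)
GRF = 94 * 14.2700
GRF = 1341.3800


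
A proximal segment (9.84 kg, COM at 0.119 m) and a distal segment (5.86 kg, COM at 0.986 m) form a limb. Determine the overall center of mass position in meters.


COM = (m1*x1 + m2*x2) / (m1 + m2)
COM = (9.84*0.119 + 5.86*0.986) / (9.84 + 5.86)
Numerator = 6.9489
Denominator = 15.7000
COM = 0.4426


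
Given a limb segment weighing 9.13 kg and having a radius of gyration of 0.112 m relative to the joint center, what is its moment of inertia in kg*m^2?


I = m * k^2
I = 9.13 * 0.112^2
k^2 = 0.0125
I = 0.1145


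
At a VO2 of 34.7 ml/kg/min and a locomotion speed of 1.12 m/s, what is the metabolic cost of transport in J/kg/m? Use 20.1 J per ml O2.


Power per kg = VO2 * 20.1 / 60
Power per kg = 34.7 * 20.1 / 60 = 11.6245 W/kg
Cost = power_per_kg / speed
Cost = 11.6245 / 1.12
Cost = 10.3790


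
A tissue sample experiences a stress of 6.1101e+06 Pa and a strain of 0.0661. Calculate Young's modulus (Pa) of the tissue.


E = stress / strain
E = 6.1101e+06 / 0.0661
E = 9.2437e+07


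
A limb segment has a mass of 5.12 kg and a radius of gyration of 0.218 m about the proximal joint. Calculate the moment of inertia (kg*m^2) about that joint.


I = m * k^2
I = 5.12 * 0.218^2
k^2 = 0.0475
I = 0.2433


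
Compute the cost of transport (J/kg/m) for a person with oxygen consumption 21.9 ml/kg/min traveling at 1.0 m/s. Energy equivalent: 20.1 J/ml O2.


Power per kg = VO2 * 20.1 / 60
Power per kg = 21.9 * 20.1 / 60 = 7.3365 W/kg
Cost = power_per_kg / speed
Cost = 7.3365 / 1.0
Cost = 7.3365


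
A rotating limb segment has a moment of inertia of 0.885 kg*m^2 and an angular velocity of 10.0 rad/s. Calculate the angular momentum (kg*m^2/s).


L = I * omega
L = 0.885 * 10.0
L = 8.8500


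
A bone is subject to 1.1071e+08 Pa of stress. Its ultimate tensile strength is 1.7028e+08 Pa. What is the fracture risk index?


FRI = applied / ultimate
FRI = 1.1071e+08 / 1.7028e+08
FRI = 0.6502


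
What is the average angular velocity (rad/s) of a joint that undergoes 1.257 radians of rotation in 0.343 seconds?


omega = delta_theta / delta_t
omega = 1.257 / 0.343
omega = 3.6647


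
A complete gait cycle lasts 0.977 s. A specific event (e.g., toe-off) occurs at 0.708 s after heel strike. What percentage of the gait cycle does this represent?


pct = (event_time / cycle_time) * 100
pct = (0.708 / 0.977) * 100
ratio = 0.7247
pct = 72.4667


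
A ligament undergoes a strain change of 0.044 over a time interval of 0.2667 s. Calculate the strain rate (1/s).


strain_rate = delta_strain / delta_t
strain_rate = 0.044 / 0.2667
strain_rate = 0.1650


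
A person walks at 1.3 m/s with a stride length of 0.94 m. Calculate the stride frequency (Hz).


f = v / stride_length
f = 1.3 / 0.94
f = 1.3830


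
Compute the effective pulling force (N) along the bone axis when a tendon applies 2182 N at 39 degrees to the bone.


F_eff = F_tendon * cos(theta)
theta = 39 deg = 0.6807 rad
cos(theta) = 0.7771
F_eff = 2182 * 0.7771
F_eff = 1695.7325


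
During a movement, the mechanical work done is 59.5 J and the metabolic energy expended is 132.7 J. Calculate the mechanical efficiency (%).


eta = (W_mech / E_meta) * 100
eta = (59.5 / 132.7) * 100
ratio = 0.4484
eta = 44.8380


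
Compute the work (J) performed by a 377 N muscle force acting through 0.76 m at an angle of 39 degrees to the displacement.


W = F * d * cos(theta)
theta = 39 deg = 0.6807 rad
cos(theta) = 0.7771
W = 377 * 0.76 * 0.7771
W = 222.6679


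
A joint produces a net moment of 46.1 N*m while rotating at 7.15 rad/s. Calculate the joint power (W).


P = M * omega
P = 46.1 * 7.15
P = 329.6150


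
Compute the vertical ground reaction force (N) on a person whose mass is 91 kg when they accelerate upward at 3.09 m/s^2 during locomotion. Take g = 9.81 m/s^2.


GRF = m * (g + a)
GRF = 91 * (9.81 + 3.09)
GRF = 91 * 12.9000
GRF = 1173.9000


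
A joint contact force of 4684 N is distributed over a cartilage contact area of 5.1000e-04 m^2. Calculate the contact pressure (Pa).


P = F / A
P = 4684 / 5.1000e-04
P = 9.1843e+06


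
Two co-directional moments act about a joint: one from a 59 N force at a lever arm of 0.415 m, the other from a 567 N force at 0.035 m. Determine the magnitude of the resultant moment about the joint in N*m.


M = F1 * d1 + F2 * d2
M = 59 * 0.415 + 567 * 0.035
M = 24.4850 + 19.8450
M = 44.3300


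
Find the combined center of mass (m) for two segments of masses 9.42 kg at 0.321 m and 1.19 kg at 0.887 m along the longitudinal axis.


COM = (m1*x1 + m2*x2) / (m1 + m2)
COM = (9.42*0.321 + 1.19*0.887) / (9.42 + 1.19)
Numerator = 4.0793
Denominator = 10.6100
COM = 0.3845


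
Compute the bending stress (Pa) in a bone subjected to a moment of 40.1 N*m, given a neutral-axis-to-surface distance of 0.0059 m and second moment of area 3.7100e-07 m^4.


sigma = M * c / I
sigma = 40.1 * 0.0059 / 3.7100e-07
M * c = 0.2366
sigma = 637708.8949


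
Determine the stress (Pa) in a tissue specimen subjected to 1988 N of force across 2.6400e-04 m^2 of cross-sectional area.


stress = F / A
stress = 1988 / 2.6400e-04
stress = 7.5303e+06


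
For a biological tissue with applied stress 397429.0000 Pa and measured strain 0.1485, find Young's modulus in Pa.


E = stress / strain
E = 397429.0000 / 0.1485
E = 2.6763e+06


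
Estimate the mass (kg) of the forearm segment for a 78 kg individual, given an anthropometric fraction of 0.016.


m_segment = body_mass * fraction
m_segment = 78 * 0.016
m_segment = 1.2480


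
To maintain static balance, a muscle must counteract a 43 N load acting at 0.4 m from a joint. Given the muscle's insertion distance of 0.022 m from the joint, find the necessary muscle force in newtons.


F_muscle = W * d_load / d_muscle
F_muscle = 43 * 0.4 / 0.022
Numerator = 17.2000
F_muscle = 781.8182


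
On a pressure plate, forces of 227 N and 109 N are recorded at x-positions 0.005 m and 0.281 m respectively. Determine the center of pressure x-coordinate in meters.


COP_x = (F1*x1 + F2*x2) / (F1 + F2)
COP_x = (227*0.005 + 109*0.281) / (227 + 109)
Numerator = 31.7640
Denominator = 336
COP_x = 0.0945


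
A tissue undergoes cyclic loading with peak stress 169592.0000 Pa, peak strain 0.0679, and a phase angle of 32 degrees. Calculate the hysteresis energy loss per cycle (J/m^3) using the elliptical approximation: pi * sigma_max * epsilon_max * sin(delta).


E_loss = pi * sigma_max * epsilon_max * sin(delta)
delta = 32 deg = 0.5585 rad
sin(delta) = 0.5299
E_loss = pi * 169592.0000 * 0.0679 * 0.5299
E_loss = 19170.5563


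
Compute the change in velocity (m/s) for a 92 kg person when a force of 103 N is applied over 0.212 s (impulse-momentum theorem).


J = F * dt = 103 * 0.212 = 21.8360 N*s
delta_v = J / m
delta_v = 21.8360 / 92
delta_v = 0.2373


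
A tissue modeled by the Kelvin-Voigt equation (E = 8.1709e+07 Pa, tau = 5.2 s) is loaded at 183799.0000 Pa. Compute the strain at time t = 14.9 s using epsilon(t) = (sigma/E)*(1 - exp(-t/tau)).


epsilon(t) = (sigma/E) * (1 - exp(-t/tau))
sigma/E = 183799.0000 / 8.1709e+07 = 0.0022
exp(-t/tau) = exp(-14.9 / 5.2) = 0.0570
epsilon = 0.0022 * (1 - 0.0570)
epsilon = 0.0021
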